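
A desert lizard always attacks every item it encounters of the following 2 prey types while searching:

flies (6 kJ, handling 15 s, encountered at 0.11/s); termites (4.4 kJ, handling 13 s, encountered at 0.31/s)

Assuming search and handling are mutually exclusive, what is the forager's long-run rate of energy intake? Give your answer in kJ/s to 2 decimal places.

0.30 kJ/s

Energy encountered per unit search time: 0.11×6 + 0.31×4.4 = 2.024 kJ/s.
Handling time per unit search time: 0.11×15 + 0.31×13 = 5.68.
Rate = 2.024/(1 + 5.68) = 0.303 kJ/s.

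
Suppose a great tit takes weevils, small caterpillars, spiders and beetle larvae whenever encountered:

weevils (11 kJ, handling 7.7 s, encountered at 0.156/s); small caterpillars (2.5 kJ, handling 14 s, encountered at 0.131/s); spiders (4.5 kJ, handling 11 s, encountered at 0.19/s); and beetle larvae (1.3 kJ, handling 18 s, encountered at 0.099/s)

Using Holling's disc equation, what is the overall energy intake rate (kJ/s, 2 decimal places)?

0.38 kJ/s

R = Σλ_iE_i / (1 + Σλ_ih_i)
Numerator: 0.156×11 + 0.131×2.5 + 0.19×4.5 + 0.099×1.3 = 3.027
Denominator: 1 + 0.156×7.7 + 0.131×14 + 0.19×11 + 0.099×18 = 7.907
R = 3.027/7.907 = 0.3828 kJ/s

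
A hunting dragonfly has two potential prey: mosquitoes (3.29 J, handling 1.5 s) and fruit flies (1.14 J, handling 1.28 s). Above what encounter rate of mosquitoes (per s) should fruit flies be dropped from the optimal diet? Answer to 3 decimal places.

0.456 per s

Drop fruit flies once their profitability E₂/h₂ falls below the rate achievable on mosquitoes alone: E₂/h₂ = λE₁/(1 + λh₁).
Solve for λ: λE₁h₂ = E₂(1 + λh₁) → λ(E₁h₂ − E₂h₁) = E₂ → λ = E₂/(E₁h₂ − E₂h₁).
λ = 1.14/(3.29×1.28 − 1.14×1.5) = 1.14/2.501 = 0.4558 per s.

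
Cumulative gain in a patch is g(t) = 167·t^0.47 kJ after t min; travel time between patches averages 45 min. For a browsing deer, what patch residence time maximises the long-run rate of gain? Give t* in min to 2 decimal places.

39.91 min

Maximise g(t)/(T+t): set derivative to zero → g'(t)(T+t) = g(t).
g'(t) = 0.47·167·t^-0.53. Setting 0.47·167·t^-0.53 = 167·t^0.47/(45+t) gives 0.47(45+t) = t, so 0.53·t = 0.47×45.
t* = 0.47×45/0.53 = 39.91 min.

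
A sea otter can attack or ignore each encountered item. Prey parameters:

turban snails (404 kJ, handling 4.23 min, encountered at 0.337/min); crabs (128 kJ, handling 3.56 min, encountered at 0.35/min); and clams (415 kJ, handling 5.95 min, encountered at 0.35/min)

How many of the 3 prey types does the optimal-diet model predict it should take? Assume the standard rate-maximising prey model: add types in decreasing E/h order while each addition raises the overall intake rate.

Rank by E/h (kJ/min): turban snails 95.5, clams 69.7, crabs 36. Include each in turn until the next type's E/h falls below the running intake rate.
Rate on top 1: 56.13. clams: 69.7 > 56.13 → include.
Rate on top 2: 62.42. crabs: 36 < 62.42 → exclude; stop.
Optimal diet: turban snails, clams — 2 of 3 types.

2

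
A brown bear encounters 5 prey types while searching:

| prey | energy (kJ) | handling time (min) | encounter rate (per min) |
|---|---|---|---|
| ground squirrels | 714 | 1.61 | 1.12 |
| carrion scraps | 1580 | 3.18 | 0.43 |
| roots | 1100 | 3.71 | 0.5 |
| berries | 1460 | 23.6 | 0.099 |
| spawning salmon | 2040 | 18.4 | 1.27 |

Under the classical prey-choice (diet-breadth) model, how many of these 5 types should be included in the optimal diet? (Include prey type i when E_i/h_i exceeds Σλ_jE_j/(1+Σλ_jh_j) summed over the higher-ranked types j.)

E/h in descending order: carrion scraps 497, ground squirrels 443, roots 296, spawning salmon 111, berries 61.9 kJ/min. The optimal diet is the largest prefix of this list for which every included type satisfies E_i/h_i > R on the types above it.
Rate on top 1: 287. ground squirrels: 443 > 287 → include.
Rate on top 2: 354.6. roots: 296 < 354.6 → exclude; stop.
Optimal diet: carrion scraps, ground squirrels — 2 of 5 types.

2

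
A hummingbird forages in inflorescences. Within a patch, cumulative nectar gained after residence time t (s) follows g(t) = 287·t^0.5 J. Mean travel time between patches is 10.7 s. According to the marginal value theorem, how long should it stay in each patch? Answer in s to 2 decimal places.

10.70 s

Optimal t* satisfies g'(t*) = g(t*)/(T + t*).
g'(t) = 0.5·287·t^-0.5. Setting 0.5·287·t^-0.5 = 287·t^0.5/(10.7+t) gives 0.5(10.7+t) = t, so 0.50·t = 0.5×10.7.
t* = 0.5×10.7/0.50 = 10.7 s.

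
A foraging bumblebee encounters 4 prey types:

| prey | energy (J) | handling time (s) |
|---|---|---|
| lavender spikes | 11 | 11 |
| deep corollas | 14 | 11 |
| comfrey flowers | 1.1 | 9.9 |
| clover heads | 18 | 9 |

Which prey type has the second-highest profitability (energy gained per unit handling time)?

Profitability E/h (J/s): lavender spikes = 11/11 = 1, deep corollas = 14/11 = 1.27, comfrey flowers = 1.1/9.9 = 0.111, clover heads = 18/9 = 2.
Ranked: clover heads > deep corollas > lavender spikes > comfrey flowers.

deep corollas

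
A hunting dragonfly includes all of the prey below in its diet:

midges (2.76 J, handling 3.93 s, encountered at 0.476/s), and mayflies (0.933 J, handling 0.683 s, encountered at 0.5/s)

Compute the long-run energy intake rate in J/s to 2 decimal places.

R = (0.476×2.76 + 0.5×0.933) / (1 + 0.476×3.93 + 0.5×0.683) = 1.78/3.212 = 0.5542 J/s.

0.55 J/s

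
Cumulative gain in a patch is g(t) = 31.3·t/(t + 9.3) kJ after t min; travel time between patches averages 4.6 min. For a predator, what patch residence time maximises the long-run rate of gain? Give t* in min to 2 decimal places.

6.54 min

Maximise g(t)/(T+t): set derivative to zero → g'(t)(T+t) = g(t).
g'(t) = 31.3·9.3/(t + 9.3)². Setting 31.3·9.3/(t+9.3)² = 31.3t/[(t+9.3)(4.6+t)] gives 9.3(4.6+t) = t(t+9.3), so t² = 9.3×4.6 = 42.78.
t* = √42.78 = 6.541 min.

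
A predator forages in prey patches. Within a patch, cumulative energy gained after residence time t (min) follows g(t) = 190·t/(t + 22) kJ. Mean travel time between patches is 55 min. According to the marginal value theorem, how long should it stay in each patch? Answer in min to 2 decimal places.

Optimal t* satisfies g'(t*) = g(t*)/(T + t*).
g'(t) = 190·22/(t + 22)². Setting 190·22/(t+22)² = 190t/[(t+22)(55+t)] gives 22(55+t) = t(t+22), so t² = 22×55 = 1210.
t* = √1210 = 34.79 min.

34.79 min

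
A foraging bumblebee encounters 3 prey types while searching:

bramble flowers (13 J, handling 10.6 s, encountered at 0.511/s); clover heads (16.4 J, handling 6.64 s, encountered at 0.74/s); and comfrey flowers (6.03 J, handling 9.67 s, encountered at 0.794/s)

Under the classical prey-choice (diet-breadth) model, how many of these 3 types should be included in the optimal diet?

Rank by E/h (J/s): clover heads 2.47, bramble flowers 1.23, comfrey flowers 0.624. Include each in turn until the next type's E/h falls below the running intake rate.
Rate on top 1: 2.052. bramble flowers: 1.23 < 2.052 → exclude; stop.
Optimal diet: clover heads — 1 of 3 types.

1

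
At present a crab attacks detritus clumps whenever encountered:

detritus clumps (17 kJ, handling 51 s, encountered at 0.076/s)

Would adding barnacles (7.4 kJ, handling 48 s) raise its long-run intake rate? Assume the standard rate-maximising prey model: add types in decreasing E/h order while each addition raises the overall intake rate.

Current rate: (0.076×17)/(1 + 0.076×51) = 0.265 kJ/s.
barnacles: E/h = 7.4/48 = 0.1542 kJ/s.
0.1542 < 0.265, so adding barnacles would lower the average — exclude it.

No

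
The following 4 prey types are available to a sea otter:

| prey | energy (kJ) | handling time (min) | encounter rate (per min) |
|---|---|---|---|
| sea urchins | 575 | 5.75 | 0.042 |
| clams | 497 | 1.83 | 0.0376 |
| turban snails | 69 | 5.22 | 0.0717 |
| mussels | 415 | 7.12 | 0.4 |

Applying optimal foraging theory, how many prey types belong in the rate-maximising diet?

E/h in descending order: clams 272, sea urchins 100, mussels 58.3, turban snails 13.2 kJ/min. The optimal diet is the largest prefix of this list for which every included type satisfies E_i/h_i > R on the types above it.
Rate on top 1: 17.48. sea urchins: 100 > 17.48 → include.
Rate on top 2: 32.69. mussels: 58.3 > 32.69 → include.
Rate on top 3: 50.22. turban snails: 13.2 < 50.22 → exclude; stop.
Optimal diet: clams, sea urchins, mussels — 3 of 4 types.

3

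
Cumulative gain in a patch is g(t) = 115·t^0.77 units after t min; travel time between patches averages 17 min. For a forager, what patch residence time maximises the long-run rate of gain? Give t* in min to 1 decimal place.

By the marginal value theorem, leave when the instantaneous gain rate g'(t) equals the habitat-wide average g(t)/(T + t).
g'(t) = 0.77·115·t^-0.23. Setting 0.77·115·t^-0.23 = 115·t^0.77/(17+t) gives 0.77(17+t) = t, so 0.23·t = 0.77×17.
t* = 0.77×17/0.23 = 56.91 min.

56.9 min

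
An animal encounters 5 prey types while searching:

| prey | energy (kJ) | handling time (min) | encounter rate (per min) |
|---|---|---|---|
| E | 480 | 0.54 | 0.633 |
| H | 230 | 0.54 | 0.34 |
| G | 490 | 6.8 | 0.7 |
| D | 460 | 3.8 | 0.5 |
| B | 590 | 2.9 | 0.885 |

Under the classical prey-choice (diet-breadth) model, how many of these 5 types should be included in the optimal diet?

E/h in descending order: E 889, H 426, B 203, D 121, G 72.1 kJ/min. The optimal diet is the largest prefix of this list for which every included type satisfies E_i/h_i > R on the types above it.
Rate on top 1: 226.4. H: 426 > 226.4 → include.
Rate on top 2: 250.4. B: 203 < 250.4 → exclude; stop.
Optimal diet: E, H — 2 of 5 types.

2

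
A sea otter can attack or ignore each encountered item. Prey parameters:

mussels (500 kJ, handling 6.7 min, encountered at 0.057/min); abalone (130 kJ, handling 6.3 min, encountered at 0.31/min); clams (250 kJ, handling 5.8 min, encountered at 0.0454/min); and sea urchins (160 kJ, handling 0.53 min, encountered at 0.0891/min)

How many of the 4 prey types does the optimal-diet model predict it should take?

E/h in descending order: sea urchins 302, mussels 74.6, clams 43.1, abalone 20.6 kJ/min. The optimal diet is the largest prefix of this list for which every included type satisfies E_i/h_i > R on the types above it.
Rate on top 1: 13.61. mussels: 74.6 > 13.61 → include.
Rate on top 2: 29.92. clams: 43.1 > 29.92 → include.
Rate on top 3: 31.97. abalone: 20.6 < 31.97 → exclude; stop.
Optimal diet: sea urchins, mussels, clams — 3 of 4 types.

3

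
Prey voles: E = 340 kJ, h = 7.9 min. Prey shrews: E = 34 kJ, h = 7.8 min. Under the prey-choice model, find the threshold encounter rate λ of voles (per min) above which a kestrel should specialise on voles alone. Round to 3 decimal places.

The zero-one rule: include shrews iff E₂/h₂ > λE₁/(1+λh₁). Equality gives the switch point.
λE₁h₂ = E₂ + λE₂h₁ ⇒ λ = E₂/(E₁h₂ − E₂h₁) = 34/(2652 − 268.6) = 0.01427 per min.

0.014 per min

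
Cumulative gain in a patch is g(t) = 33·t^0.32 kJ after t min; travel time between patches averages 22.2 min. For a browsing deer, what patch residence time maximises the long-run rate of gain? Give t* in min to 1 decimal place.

Optimal t* satisfies g'(t*) = g(t*)/(T + t*).
g'(t) = 0.32·33·t^-0.68. Setting 0.32·33·t^-0.68 = 33·t^0.32/(22.2+t) gives 0.32(22.2+t) = t, so 0.68·t = 0.32×22.2.
t* = 0.32×22.2/0.68 = 10.45 min.

10.4 min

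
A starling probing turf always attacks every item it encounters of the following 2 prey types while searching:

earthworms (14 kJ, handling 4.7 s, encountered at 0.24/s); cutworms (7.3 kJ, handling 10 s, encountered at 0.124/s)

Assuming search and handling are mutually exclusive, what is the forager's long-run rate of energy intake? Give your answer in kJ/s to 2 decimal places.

1.27 kJ/s

R = (0.24×14 + 0.124×7.3) / (1 + 0.24×4.7 + 0.124×10) = 4.265/3.368 = 1.266 kJ/s.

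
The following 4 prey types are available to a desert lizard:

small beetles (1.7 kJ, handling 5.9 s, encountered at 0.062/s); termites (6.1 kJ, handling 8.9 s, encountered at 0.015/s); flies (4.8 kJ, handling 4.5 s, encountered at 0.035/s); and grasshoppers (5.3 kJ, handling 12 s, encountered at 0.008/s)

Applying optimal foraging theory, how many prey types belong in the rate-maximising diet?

Profitabilities (E/h, kJ/s): flies 1.07, termites 0.685, grasshoppers 0.442, small beetles 0.288. Add prey in this order while the next type's profitability exceeds the intake rate on those already taken.
Rate on top 1: 0.1451. termites: 0.685 > 0.1451 → include.
Rate on top 2: 0.201. grasshoppers: 0.442 > 0.201 → include.
Rate on top 3: 0.2177. small beetles: 0.288 > 0.2177 → include.
Optimal diet: flies, termites, grasshoppers, small beetles — 4 of 4 types.

4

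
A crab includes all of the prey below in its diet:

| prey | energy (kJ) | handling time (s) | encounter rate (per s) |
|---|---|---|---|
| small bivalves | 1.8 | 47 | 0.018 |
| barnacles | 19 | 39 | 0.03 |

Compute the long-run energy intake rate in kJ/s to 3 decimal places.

Energy encountered per unit search time: 0.018×1.8 + 0.03×19 = 0.6024 kJ/s.
Handling time per unit search time: 0.018×47 + 0.03×39 = 2.016.
Rate = 0.6024/(1 + 2.016) = 0.1997 kJ/s.

0.200 kJ/s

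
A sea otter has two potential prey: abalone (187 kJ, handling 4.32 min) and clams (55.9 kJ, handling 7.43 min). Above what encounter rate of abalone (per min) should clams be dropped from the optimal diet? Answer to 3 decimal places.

0.049 per min

Drop clams once their profitability E₂/h₂ falls below the rate achievable on abalone alone: E₂/h₂ = λE₁/(1 + λh₁).
Solve for λ: λE₁h₂ = E₂(1 + λh₁) → λ(E₁h₂ − E₂h₁) = E₂ → λ = E₂/(E₁h₂ − E₂h₁).
λ = 55.9/(187×7.43 − 55.9×4.32) = 55.9/1148 = 0.0487 per min.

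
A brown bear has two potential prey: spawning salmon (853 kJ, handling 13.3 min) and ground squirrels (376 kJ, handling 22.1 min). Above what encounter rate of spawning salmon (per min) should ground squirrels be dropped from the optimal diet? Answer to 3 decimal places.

0.027 per min

At the threshold, the rate on spawning salmon alone equals the profitability of ground squirrels: λ·853/(1 + λ·13.3) = 376/22.1 = 17.01.
Rearranging, λ(853 − 17.01×13.3) = 17.01, so λ = 17.01/626.7 = 0.02715 per min.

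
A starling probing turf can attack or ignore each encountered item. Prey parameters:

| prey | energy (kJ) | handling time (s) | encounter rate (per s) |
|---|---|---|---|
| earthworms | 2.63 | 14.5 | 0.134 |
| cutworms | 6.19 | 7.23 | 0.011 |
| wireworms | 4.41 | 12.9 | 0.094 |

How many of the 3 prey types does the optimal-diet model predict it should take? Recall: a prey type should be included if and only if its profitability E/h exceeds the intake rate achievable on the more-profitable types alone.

E/h in descending order: cutworms 0.856, wireworms 0.342, earthworms 0.181 kJ/s. The optimal diet is the largest prefix of this list for which every included type satisfies E_i/h_i > R on the types above it.
Rate on top 1: 0.06307. wireworms: 0.342 > 0.06307 → include.
Rate on top 2: 0.2106. earthworms: 0.181 < 0.2106 → exclude; stop.
Optimal diet: cutworms, wireworms — 2 of 3 types.

2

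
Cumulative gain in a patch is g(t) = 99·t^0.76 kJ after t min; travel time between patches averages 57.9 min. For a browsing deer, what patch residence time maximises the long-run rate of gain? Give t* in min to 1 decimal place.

183.3 min

By the marginal value theorem, leave when the instantaneous gain rate g'(t) equals the habitat-wide average g(t)/(T + t).
g'(t) = 0.76·99·t^-0.24. Setting 0.76·99·t^-0.24 = 99·t^0.76/(57.9+t) gives 0.76(57.9+t) = t, so 0.24·t = 0.76×57.9.
t* = 0.76×57.9/0.24 = 183.3 min.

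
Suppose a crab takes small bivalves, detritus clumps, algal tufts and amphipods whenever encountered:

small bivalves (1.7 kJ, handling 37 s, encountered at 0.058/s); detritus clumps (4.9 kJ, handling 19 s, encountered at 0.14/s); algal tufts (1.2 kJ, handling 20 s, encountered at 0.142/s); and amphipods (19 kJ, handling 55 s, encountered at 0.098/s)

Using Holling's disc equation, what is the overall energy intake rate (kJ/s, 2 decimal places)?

0.20 kJ/s

R = (0.058×1.7 + 0.14×4.9 + 0.142×1.2 + 0.098×19) / (1 + 0.058×37 + 0.14×19 + 0.142×20 + 0.098×55) = 2.817/14.04 = 0.2007 kJ/s.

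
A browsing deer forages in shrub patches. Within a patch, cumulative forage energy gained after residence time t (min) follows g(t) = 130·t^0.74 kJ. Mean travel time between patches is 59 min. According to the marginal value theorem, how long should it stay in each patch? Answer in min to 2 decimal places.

Optimal t* satisfies g'(t*) = g(t*)/(T + t*).
g'(t) = 0.74·130·t^-0.26. Setting 0.74·130·t^-0.26 = 130·t^0.74/(59+t) gives 0.74(59+t) = t, so 0.26·t = 0.74×59.
t* = 0.74×59/0.26 = 167.9 min.

167.92 min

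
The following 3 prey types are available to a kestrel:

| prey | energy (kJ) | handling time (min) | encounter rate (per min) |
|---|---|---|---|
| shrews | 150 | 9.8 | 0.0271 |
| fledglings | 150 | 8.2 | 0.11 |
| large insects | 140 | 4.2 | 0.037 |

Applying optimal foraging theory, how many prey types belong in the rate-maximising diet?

3

Rank by E/h (kJ/min): large insects 33.3, fledglings 18.3, shrews 15.3. Include each in turn until the next type's E/h falls below the running intake rate.
Rate on top 1: 4.483. fledglings: 18.3 > 4.483 → include.
Rate on top 2: 10.54. shrews: 15.3 > 10.54 → include.
Optimal diet: large insects, fledglings, shrews — 3 of 3 types.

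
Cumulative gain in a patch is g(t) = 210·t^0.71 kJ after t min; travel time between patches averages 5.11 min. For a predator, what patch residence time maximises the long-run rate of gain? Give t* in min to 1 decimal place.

By the marginal value theorem, leave when the instantaneous gain rate g'(t) equals the habitat-wide average g(t)/(T + t).
g'(t) = 0.71·210·t^-0.29. Setting 0.71·210·t^-0.29 = 210·t^0.71/(5.11+t) gives 0.71(5.11+t) = t, so 0.29·t = 0.71×5.11.
t* = 0.71×5.11/0.29 = 12.51 min.

12.5 min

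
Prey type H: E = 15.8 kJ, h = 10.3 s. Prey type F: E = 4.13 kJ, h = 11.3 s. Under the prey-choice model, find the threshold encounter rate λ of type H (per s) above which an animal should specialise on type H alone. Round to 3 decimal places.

0.030 per s

Drop type F once their profitability E₂/h₂ falls below the rate achievable on type H alone: E₂/h₂ = λE₁/(1 + λh₁).
Solve for λ: λE₁h₂ = E₂(1 + λh₁) → λ(E₁h₂ − E₂h₁) = E₂ → λ = E₂/(E₁h₂ − E₂h₁).
λ = 4.13/(15.8×11.3 − 4.13×10.3) = 4.13/136 = 0.03037 per s.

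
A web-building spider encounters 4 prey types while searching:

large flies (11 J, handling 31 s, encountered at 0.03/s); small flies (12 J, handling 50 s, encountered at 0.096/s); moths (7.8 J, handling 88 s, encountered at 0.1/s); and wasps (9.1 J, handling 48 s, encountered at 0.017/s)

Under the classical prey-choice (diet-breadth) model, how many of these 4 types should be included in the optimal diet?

2

Rank by E/h (J/s): large flies 0.355, small flies 0.24, wasps 0.19, moths 0.0886. Include each in turn until the next type's E/h falls below the running intake rate.
Rate on top 1: 0.171. small flies: 0.24 > 0.171 → include.
Rate on top 2: 0.2202. wasps: 0.19 < 0.2202 → exclude; stop.
Optimal diet: large flies, small flies — 2 of 4 types.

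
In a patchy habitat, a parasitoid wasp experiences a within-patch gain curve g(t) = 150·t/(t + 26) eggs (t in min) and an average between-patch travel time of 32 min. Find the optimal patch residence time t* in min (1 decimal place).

28.8 min

Maximise g(t)/(T+t): set derivative to zero → g'(t)(T+t) = g(t).
g'(t) = 150·26/(t + 26)². Setting 150·26/(t+26)² = 150t/[(t+26)(32+t)] gives 26(32+t) = t(t+26), so t² = 26×32 = 832.
t* = √832 = 28.84 min.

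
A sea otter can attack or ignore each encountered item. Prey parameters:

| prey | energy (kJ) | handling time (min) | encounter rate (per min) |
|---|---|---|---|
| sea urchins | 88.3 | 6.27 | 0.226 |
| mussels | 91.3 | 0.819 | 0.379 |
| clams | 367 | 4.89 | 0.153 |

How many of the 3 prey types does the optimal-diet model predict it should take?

2

E/h in descending order: mussels 111, clams 75.1, sea urchins 14.1 kJ/min. The optimal diet is the largest prefix of this list for which every included type satisfies E_i/h_i > R on the types above it.
Rate on top 1: 26.41. clams: 75.1 > 26.41 → include.
Rate on top 2: 44.09. sea urchins: 14.1 < 44.09 → exclude; stop.
Optimal diet: mussels, clams — 2 of 3 types.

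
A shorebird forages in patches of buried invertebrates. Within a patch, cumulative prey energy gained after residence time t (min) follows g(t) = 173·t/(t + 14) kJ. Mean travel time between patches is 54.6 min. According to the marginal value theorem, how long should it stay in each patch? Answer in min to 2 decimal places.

By the marginal value theorem, leave when the instantaneous gain rate g'(t) equals the habitat-wide average g(t)/(T + t).
g'(t) = 173·14/(t + 14)². Setting 173·14/(t+14)² = 173t/[(t+14)(54.6+t)] gives 14(54.6+t) = t(t+14), so t² = 14×54.6 = 764.4.
t* = √764.4 = 27.65 min.

27.65 min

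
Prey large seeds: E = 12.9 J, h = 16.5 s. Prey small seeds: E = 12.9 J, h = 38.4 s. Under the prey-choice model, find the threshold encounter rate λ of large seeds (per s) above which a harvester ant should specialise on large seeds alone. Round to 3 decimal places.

0.046 per s

Drop small seeds once their profitability E₂/h₂ falls below the rate achievable on large seeds alone: E₂/h₂ = λE₁/(1 + λh₁).
Solve for λ: λE₁h₂ = E₂(1 + λh₁) → λ(E₁h₂ − E₂h₁) = E₂ → λ = E₂/(E₁h₂ − E₂h₁).
λ = 12.9/(12.9×38.4 − 12.9×16.5) = 12.9/282.5 = 0.04566 per s.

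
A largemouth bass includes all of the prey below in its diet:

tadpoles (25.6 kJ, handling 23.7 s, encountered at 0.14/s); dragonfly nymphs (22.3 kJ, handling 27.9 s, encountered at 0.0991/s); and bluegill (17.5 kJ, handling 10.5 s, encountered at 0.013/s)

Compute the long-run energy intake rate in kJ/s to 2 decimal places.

Energy encountered per unit search time: 0.14×25.6 + 0.0991×22.3 + 0.013×17.5 = 6.021 kJ/s.
Handling time per unit search time: 0.14×23.7 + 0.0991×27.9 + 0.013×10.5 = 6.219.
Rate = 6.021/(1 + 6.219) = 0.8341 kJ/s.

0.83 kJ/s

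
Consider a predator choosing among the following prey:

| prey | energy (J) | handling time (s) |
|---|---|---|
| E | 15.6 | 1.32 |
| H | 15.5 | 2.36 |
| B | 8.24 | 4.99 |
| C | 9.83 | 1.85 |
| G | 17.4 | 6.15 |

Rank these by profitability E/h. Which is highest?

E

In descending order of E/h:
E: 15.6/1.32 = 11.8 J/s
H: 15.5/2.36 = 6.57 J/s
C: 9.83/1.85 = 5.31 J/s
G: 17.4/6.15 = 2.83 J/s
B: 8.24/4.99 = 1.65 J/s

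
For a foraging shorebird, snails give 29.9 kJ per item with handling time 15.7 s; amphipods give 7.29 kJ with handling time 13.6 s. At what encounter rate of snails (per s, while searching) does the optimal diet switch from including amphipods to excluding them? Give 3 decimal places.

At the threshold, the rate on snails alone equals the profitability of amphipods: λ·29.9/(1 + λ·15.7) = 7.29/13.6 = 0.536.
Rearranging, λ(29.9 − 0.536×15.7) = 0.536, so λ = 0.536/21.48 = 0.02495 per s.

0.025 per s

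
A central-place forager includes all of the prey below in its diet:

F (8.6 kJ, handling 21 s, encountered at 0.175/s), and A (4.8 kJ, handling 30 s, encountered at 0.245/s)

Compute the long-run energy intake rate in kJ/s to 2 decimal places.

0.22 kJ/s

Energy encountered per unit search time: 0.175×8.6 + 0.245×4.8 = 2.681 kJ/s.
Handling time per unit search time: 0.175×21 + 0.245×30 = 11.02.
Rate = 2.681/(1 + 11.02) = 0.223 kJ/s.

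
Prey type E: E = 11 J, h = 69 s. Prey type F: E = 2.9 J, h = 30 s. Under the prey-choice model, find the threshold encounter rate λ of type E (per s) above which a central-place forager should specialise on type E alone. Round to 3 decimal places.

0.022 per s

The zero-one rule: include type F iff E₂/h₂ > λE₁/(1+λh₁). Equality gives the switch point.
λE₁h₂ = E₂ + λE₂h₁ ⇒ λ = E₂/(E₁h₂ − E₂h₁) = 2.9/(330 − 200.1) = 0.02232 per s.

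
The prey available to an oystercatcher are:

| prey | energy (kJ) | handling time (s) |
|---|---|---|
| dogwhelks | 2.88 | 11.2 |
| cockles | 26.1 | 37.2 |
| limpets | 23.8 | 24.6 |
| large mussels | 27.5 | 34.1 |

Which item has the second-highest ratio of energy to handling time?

large mussels

Profitability E/h (kJ/s): dogwhelks = 2.88/11.2 = 0.257, cockles = 26.1/37.2 = 0.702, limpets = 23.8/24.6 = 0.967, large mussels = 27.5/34.1 = 0.806.
Ranked: limpets > large mussels > cockles > dogwhelks.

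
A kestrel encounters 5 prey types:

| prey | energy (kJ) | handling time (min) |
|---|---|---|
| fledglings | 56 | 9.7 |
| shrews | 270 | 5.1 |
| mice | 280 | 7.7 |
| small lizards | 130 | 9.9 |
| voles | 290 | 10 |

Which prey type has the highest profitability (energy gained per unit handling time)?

In descending order of E/h:
shrews: 270/5.1 = 52.9 kJ/min
mice: 280/7.7 = 36.4 kJ/min
voles: 290/10 = 29 kJ/min
small lizards: 130/9.9 = 13.1 kJ/min
fledglings: 56/9.7 = 5.77 kJ/min

shrews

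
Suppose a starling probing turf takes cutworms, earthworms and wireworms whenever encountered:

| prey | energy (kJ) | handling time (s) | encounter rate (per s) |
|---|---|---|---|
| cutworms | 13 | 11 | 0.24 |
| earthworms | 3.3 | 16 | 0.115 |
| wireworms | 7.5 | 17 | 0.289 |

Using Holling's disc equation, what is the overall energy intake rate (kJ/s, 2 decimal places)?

0.55 kJ/s

R = Σλ_iE_i / (1 + Σλ_ih_i)
Numerator: 0.24×13 + 0.115×3.3 + 0.289×7.5 = 5.667
Denominator: 1 + 0.24×11 + 0.115×16 + 0.289×17 = 10.39
R = 5.667/10.39 = 0.5453 kJ/s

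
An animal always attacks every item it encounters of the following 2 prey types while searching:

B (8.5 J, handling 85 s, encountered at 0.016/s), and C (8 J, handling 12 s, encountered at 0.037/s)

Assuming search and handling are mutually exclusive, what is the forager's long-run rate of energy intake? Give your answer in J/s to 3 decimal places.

R = (0.016×8.5 + 0.037×8) / (1 + 0.016×85 + 0.037×12) = 0.432/2.804 = 0.1541 J/s.

0.154 J/s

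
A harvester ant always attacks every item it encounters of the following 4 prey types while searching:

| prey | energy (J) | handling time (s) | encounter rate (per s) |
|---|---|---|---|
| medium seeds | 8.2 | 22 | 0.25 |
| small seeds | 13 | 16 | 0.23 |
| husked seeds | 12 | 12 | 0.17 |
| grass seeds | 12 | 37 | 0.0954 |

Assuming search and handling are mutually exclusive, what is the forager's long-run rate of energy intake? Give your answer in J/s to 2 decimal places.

R = (0.25×8.2 + 0.23×13 + 0.17×12 + 0.0954×12) / (1 + 0.25×22 + 0.23×16 + 0.17×12 + 0.0954×37) = 8.225/15.75 = 0.5222 J/s.

0.52 J/s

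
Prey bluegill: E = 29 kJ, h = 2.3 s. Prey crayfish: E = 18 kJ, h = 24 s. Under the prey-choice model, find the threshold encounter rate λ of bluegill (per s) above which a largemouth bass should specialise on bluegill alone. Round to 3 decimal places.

At the threshold, the rate on bluegill alone equals the profitability of crayfish: λ·29/(1 + λ·2.3) = 18/24 = 0.75.
Rearranging, λ(29 − 0.75×2.3) = 0.75, so λ = 0.75/27.27 = 0.0275 per s.

0.027 per s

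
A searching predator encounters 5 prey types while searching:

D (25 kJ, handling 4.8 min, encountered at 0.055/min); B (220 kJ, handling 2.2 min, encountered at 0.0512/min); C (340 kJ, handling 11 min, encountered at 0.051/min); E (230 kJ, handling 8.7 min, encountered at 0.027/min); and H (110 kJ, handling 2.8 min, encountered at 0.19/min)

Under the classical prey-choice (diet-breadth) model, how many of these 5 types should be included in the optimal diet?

Rank by E/h (kJ/min): B 100, H 39.3, C 30.9, E 26.4, D 5.21. Include each in turn until the next type's E/h falls below the running intake rate.
Rate on top 1: 10.12. H: 39.3 > 10.12 → include.
Rate on top 2: 19.56. C: 30.9 > 19.56 → include.
Rate on top 3: 22.44. E: 26.4 > 22.44 → include.
Rate on top 4: 22.83. D: 5.21 < 22.83 → exclude; stop.
Optimal diet: B, H, C, E — 4 of 5 types.

4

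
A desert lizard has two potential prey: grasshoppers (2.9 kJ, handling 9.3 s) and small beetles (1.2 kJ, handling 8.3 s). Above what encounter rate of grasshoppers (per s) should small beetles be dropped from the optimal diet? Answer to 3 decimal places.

At the threshold, the rate on grasshoppers alone equals the profitability of small beetles: λ·2.9/(1 + λ·9.3) = 1.2/8.3 = 0.1446.
Rearranging, λ(2.9 − 0.1446×9.3) = 0.1446, so λ = 0.1446/1.555 = 0.09295 per s.

0.093 per s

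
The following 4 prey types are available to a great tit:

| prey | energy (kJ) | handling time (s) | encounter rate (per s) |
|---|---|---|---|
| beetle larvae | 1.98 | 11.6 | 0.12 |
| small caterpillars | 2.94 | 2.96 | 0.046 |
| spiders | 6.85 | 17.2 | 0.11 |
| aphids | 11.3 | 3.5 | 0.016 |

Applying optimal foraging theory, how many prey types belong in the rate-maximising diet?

Profitabilities (E/h, kJ/s): aphids 3.23, small caterpillars 0.993, spiders 0.398, beetle larvae 0.171. Add prey in this order while the next type's profitability exceeds the intake rate on those already taken.
Rate on top 1: 0.1712. small caterpillars: 0.993 > 0.1712 → include.
Rate on top 2: 0.2651. spiders: 0.398 > 0.2651 → include.
Rate on top 3: 0.3468. beetle larvae: 0.171 < 0.3468 → exclude; stop.
Optimal diet: aphids, small caterpillars, spiders — 3 of 4 types.

3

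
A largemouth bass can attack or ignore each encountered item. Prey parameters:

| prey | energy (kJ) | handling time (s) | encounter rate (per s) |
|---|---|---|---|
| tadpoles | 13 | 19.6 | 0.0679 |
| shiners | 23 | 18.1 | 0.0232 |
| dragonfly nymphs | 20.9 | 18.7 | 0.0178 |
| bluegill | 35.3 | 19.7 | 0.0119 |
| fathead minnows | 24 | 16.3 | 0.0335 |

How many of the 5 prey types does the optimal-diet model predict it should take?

E/h in descending order: bluegill 1.79, fathead minnows 1.47, shiners 1.27, dragonfly nymphs 1.12, tadpoles 0.663 kJ/s. The optimal diet is the largest prefix of this list for which every included type satisfies E_i/h_i > R on the types above it.
Rate on top 1: 0.3403. fathead minnows: 1.47 > 0.3403 → include.
Rate on top 2: 0.6875. shiners: 1.27 > 0.6875 → include.
Rate on top 3: 0.7988. dragonfly nymphs: 1.12 > 0.7988 → include.
Rate on top 4: 0.8407. tadpoles: 0.663 < 0.8407 → exclude; stop.
Optimal diet: bluegill, fathead minnows, shiners, dragonfly nymphs — 4 of 5 types.

4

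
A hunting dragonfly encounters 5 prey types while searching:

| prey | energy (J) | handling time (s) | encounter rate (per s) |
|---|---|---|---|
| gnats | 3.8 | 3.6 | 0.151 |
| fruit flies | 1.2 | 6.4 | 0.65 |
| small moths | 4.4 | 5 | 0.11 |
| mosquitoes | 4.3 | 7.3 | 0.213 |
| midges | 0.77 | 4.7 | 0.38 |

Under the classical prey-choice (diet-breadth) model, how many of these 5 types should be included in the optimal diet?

3

Rank by E/h (J/s): gnats 1.06, small moths 0.88, mosquitoes 0.589, fruit flies 0.187, midges 0.164. Include each in turn until the next type's E/h falls below the running intake rate.
Rate on top 1: 0.3717. small moths: 0.88 > 0.3717 → include.
Rate on top 2: 0.5053. mosquitoes: 0.589 > 0.5053 → include.
Rate on top 3: 0.541. fruit flies: 0.187 < 0.541 → exclude; stop.
Optimal diet: gnats, small moths, mosquitoes — 3 of 5 types.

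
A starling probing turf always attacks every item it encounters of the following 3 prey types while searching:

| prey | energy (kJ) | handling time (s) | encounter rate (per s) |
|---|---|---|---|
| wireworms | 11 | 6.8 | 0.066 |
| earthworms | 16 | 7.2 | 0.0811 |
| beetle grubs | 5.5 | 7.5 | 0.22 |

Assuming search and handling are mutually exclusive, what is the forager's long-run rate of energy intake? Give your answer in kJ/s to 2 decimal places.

R = Σλ_iE_i / (1 + Σλ_ih_i)
Numerator: 0.066×11 + 0.0811×16 + 0.22×5.5 = 3.234
Denominator: 1 + 0.066×6.8 + 0.0811×7.2 + 0.22×7.5 = 3.683
R = 3.234/3.683 = 0.878 kJ/s

0.88 kJ/s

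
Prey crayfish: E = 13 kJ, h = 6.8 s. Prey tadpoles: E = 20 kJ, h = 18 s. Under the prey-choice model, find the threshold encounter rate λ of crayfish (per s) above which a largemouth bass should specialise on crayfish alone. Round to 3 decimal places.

0.204 per s

Drop tadpoles once their profitability E₂/h₂ falls below the rate achievable on crayfish alone: E₂/h₂ = λE₁/(1 + λh₁).
Solve for λ: λE₁h₂ = E₂(1 + λh₁) → λ(E₁h₂ − E₂h₁) = E₂ → λ = E₂/(E₁h₂ − E₂h₁).
λ = 20/(13×18 − 20×6.8) = 20/98 = 0.2041 per s.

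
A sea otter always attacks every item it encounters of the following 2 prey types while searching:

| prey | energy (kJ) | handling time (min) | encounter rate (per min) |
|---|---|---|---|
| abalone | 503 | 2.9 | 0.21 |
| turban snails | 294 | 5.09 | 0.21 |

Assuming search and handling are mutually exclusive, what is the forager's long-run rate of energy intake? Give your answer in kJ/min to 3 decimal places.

R = (0.21×503 + 0.21×294) / (1 + 0.21×2.9 + 0.21×5.09) = 167.4/2.678 = 62.5 kJ/min.

62.500 kJ/min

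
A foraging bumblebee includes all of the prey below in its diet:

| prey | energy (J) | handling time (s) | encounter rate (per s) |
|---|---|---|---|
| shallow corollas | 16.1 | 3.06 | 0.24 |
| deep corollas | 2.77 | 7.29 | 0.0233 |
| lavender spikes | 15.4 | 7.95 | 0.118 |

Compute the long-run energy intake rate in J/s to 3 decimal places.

Energy encountered per unit search time: 0.24×16.1 + 0.0233×2.77 + 0.118×15.4 = 5.746 J/s.
Handling time per unit search time: 0.24×3.06 + 0.0233×7.29 + 0.118×7.95 = 1.842.
Rate = 5.746/(1 + 1.842) = 2.021 J/s.

2.021 J/s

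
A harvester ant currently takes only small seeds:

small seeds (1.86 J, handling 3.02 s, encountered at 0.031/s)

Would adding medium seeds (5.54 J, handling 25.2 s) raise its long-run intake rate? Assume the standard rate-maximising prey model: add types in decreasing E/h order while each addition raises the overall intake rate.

Current rate: (0.031×1.86)/(1 + 0.031×3.02) = 0.05272 J/s.
Profitability of medium seeds: 5.54/25.2 = 0.2198 J/s.
0.2198 > 0.05272, so adding medium seeds raises the average — include it.

Yes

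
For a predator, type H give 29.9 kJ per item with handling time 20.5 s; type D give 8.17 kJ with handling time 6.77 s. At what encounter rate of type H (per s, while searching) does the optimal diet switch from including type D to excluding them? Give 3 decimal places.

The zero-one rule: include type D iff E₂/h₂ > λE₁/(1+λh₁). Equality gives the switch point.
λE₁h₂ = E₂ + λE₂h₁ ⇒ λ = E₂/(E₁h₂ − E₂h₁) = 8.17/(202.4 − 167.5) = 0.2338 per s.

0.234 per s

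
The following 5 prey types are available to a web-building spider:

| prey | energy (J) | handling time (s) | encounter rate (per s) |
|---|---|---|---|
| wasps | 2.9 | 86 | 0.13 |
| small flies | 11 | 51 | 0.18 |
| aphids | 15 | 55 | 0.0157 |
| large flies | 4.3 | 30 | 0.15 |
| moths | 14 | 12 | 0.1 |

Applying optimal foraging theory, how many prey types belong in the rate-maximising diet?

1

Profitabilities (E/h, J/s): moths 1.17, aphids 0.273, small flies 0.216, large flies 0.143, wasps 0.0337. Add prey in this order while the next type's profitability exceeds the intake rate on those already taken.
Rate on top 1: 0.6364. aphids: 0.273 < 0.6364 → exclude; stop.
Optimal diet: moths — 1 of 5 types.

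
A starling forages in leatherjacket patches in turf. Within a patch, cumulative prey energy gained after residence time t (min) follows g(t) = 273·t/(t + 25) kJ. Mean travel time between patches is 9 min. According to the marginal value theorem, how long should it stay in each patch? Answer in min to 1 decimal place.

Optimal t* satisfies g'(t*) = g(t*)/(T + t*).
g'(t) = 273·25/(t + 25)². Setting 273·25/(t+25)² = 273t/[(t+25)(9+t)] gives 25(9+t) = t(t+25), so t² = 25×9 = 225.
t* = √225 = 15 min.

15.0 min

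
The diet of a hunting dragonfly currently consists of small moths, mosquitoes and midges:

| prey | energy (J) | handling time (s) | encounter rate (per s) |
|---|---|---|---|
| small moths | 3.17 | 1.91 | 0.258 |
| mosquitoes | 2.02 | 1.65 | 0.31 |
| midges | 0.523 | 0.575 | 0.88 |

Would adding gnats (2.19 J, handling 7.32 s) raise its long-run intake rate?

No

Intake rate on the current diet: R = (0.258×3.17 + 0.31×2.02 + 0.88×0.523) / (1 + 0.258×1.91 + 0.31×1.65 + 0.88×0.575) = 1.904/2.51 = 0.7586 J/s.
gnats: E/h = 2.19/7.32 = 0.2992 J/s.
0.2992 < 0.7586, so adding gnats would lower the average — exclude it.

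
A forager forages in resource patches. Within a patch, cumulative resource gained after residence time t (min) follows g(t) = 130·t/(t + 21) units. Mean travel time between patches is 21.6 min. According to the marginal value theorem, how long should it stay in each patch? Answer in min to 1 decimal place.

21.3 min

Optimal t* satisfies g'(t*) = g(t*)/(T + t*).
g'(t) = 130·21/(t + 21)². Setting 130·21/(t+21)² = 130t/[(t+21)(21.6+t)] gives 21(21.6+t) = t(t+21), so t² = 21×21.6 = 453.6.
t* = √453.6 = 21.3 min.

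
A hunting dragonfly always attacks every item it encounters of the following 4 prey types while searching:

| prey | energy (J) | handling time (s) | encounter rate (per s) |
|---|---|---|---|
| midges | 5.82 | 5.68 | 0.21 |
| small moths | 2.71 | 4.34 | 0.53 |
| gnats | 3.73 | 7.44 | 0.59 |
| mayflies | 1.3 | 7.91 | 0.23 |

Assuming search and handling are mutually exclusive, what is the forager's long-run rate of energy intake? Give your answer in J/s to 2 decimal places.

0.48 J/s

R = Σλ_iE_i / (1 + Σλ_ih_i)
Numerator: 0.21×5.82 + 0.53×2.71 + 0.59×3.73 + 0.23×1.3 = 5.158
Denominator: 1 + 0.21×5.68 + 0.53×4.34 + 0.59×7.44 + 0.23×7.91 = 10.7
R = 5.158/10.7 = 0.482 J/s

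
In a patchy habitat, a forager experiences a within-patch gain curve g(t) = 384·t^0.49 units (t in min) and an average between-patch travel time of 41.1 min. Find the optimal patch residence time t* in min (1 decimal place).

Optimal t* satisfies g'(t*) = g(t*)/(T + t*).
g'(t) = 0.49·384·t^-0.51. Setting 0.49·384·t^-0.51 = 384·t^0.49/(41.1+t) gives 0.49(41.1+t) = t, so 0.51·t = 0.49×41.1.
t* = 0.49×41.1/0.51 = 39.49 min.

39.5 min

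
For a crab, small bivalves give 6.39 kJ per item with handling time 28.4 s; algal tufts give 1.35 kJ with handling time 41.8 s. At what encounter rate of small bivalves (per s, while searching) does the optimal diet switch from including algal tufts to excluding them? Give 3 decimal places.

At the threshold, the rate on small bivalves alone equals the profitability of algal tufts: λ·6.39/(1 + λ·28.4) = 1.35/41.8 = 0.0323.
Rearranging, λ(6.39 − 0.0323×28.4) = 0.0323, so λ = 0.0323/5.473 = 0.005901 per s.

0.006 per s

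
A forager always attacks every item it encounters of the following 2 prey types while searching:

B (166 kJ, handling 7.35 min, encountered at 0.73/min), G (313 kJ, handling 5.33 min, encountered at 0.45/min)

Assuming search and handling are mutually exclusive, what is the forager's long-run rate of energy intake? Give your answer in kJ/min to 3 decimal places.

Energy encountered per unit search time: 0.73×166 + 0.45×313 = 262 kJ/min.
Handling time per unit search time: 0.73×7.35 + 0.45×5.33 = 7.764.
Rate = 262/(1 + 7.764) = 29.9 kJ/min.

29.898 kJ/min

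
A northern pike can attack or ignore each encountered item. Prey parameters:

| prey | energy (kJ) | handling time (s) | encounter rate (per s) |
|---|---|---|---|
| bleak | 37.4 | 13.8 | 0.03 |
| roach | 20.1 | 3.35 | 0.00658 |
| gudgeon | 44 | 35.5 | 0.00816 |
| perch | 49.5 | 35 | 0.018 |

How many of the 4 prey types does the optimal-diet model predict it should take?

4

Profitabilities (E/h, kJ/s): roach 6, bleak 2.71, perch 1.41, gudgeon 1.24. Add prey in this order while the next type's profitability exceeds the intake rate on those already taken.
Rate on top 1: 0.1294. bleak: 2.71 > 0.1294 → include.
Rate on top 2: 0.8734. perch: 1.41 > 0.8734 → include.
Rate on top 3: 1.038. gudgeon: 1.24 > 1.038 → include.
Optimal diet: roach, bleak, perch, gudgeon — 4 of 4 types.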